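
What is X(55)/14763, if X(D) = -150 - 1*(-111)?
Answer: -13/4921 ≈ -0.0026417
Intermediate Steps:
X(D) = -39 (X(D) = -150 + 111 = -39)
X(55)/14763 = -39/14763 = -39*1/14763 = -13/4921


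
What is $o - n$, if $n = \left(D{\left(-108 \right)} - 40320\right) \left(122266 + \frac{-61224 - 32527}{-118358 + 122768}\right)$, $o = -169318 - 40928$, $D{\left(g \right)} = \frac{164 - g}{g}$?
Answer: $\frac{41921192607968}{8505} \approx 4.929 \cdot 10^{9}$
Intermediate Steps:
$D{\left(g \right)} = \frac{164 - g}{g}$
$o = -210246$
$n = - \frac{41922980750198}{8505}$ ($n = \left(\frac{164 - -108}{-108} - 40320\right) \left(122266 + \frac{-61224 - 32527}{-118358 + 122768}\right) = \left(- \frac{164 + 108}{108} - 40320\right) \left(122266 - \frac{93751}{4410}\right) = \left(\left(- \frac{1}{108}\right) 272 - 40320\right) \left(122266 - \frac{13393}{630}\right) = \left(- \frac{68}{27} - 40320\right) \left(122266 - \frac{13393}{630}\right) = \left(- \frac{1088708}{27}\right) \frac{77014187}{630} = - \frac{41922980750198}{8505} \approx -4.9292 \cdot 10^{9}$)
$o - n = -210246 - - \frac{41922980750198}{8505} = -210246 + \frac{41922980750198}{8505} = \frac{41921192607968}{8505}$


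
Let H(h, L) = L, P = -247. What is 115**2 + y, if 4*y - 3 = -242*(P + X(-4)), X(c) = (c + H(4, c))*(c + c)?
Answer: 97189/4 ≈ 24297.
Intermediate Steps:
X(c) = 4*c**2 (X(c) = (c + c)*(c + c) = (2*c)*(2*c) = 4*c**2)
y = 44289/4 (y = 3/4 + (-242*(-247 + 4*(-4)**2))/4 = 3/4 + (-242*(-247 + 4*16))/4 = 3/4 + (-242*(-247 + 64))/4 = 3/4 + (-242*(-183))/4 = 3/4 + (1/4)*44286 = 3/4 + 22143/2 = 44289/4 ≈ 11072.)
115**2 + y = 115**2 + 44289/4 = 13225 + 44289/4 = 97189/4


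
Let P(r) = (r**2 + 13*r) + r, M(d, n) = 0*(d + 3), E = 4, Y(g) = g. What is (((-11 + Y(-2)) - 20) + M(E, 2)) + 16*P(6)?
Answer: 1887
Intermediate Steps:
M(d, n) = 0 (M(d, n) = 0*(3 + d) = 0)
P(r) = r**2 + 14*r
(((-11 + Y(-2)) - 20) + M(E, 2)) + 16*P(6) = (((-11 - 2) - 20) + 0) + 16*(6*(14 + 6)) = ((-13 - 20) + 0) + 16*(6*20) = (-33 + 0) + 16*120 = -33 + 1920 = 1887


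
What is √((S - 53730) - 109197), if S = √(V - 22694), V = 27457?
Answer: √(-162927 + √4763) ≈ 403.56*I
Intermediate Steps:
S = √4763 (S = √(27457 - 22694) = √4763 ≈ 69.015)
√((S - 53730) - 109197) = √((√4763 - 53730) - 109197) = √((-53730 + √4763) - 109197) = √(-162927 + √4763)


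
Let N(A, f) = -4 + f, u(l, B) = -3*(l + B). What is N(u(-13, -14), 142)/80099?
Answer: 138/80099 ≈ 0.0017229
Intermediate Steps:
u(l, B) = -3*B - 3*l (u(l, B) = -3*(B + l) = -3*B - 3*l)
N(u(-13, -14), 142)/80099 = (-4 + 142)/80099 = 138*(1/80099) = 138/80099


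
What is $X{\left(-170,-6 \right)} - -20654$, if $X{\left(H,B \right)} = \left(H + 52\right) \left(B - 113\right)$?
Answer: $34696$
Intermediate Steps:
$X{\left(H,B \right)} = \left(-113 + B\right) \left(52 + H\right)$ ($X{\left(H,B \right)} = \left(52 + H\right) \left(-113 + B\right) = \left(-113 + B\right) \left(52 + H\right)$)
$X{\left(-170,-6 \right)} - -20654 = \left(-5876 - -19210 + 52 \left(-6\right) - -1020\right) - -20654 = \left(-5876 + 19210 - 312 + 1020\right) + 20654 = 14042 + 20654 = 34696$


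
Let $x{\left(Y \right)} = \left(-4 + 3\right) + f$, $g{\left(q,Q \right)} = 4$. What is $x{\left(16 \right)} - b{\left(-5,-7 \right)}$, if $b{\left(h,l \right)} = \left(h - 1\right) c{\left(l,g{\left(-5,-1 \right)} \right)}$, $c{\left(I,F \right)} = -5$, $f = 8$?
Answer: $-23$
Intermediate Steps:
$x{\left(Y \right)} = 7$ ($x{\left(Y \right)} = \left(-4 + 3\right) + 8 = -1 + 8 = 7$)
$b{\left(h,l \right)} = 5 - 5 h$ ($b{\left(h,l \right)} = \left(h - 1\right) \left(-5\right) = \left(-1 + h\right) \left(-5\right) = 5 - 5 h$)
$x{\left(16 \right)} - b{\left(-5,-7 \right)} = 7 - \left(5 - -25\right) = 7 - \left(5 + 25\right) = 7 - 30 = -23$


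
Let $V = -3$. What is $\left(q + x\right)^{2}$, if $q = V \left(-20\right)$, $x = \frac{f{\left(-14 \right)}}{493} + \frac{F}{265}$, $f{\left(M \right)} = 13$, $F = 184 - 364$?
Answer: $\frac{2404611563761}{682724641} \approx 3522.1$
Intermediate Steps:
$F = -180$
$x = - \frac{17059}{26129}$ ($x = \frac{13}{493} - \frac{180}{265} = 13 \cdot \frac{1}{493} - \frac{36}{53} = \frac{13}{493} - \frac{36}{53} = - \frac{17059}{26129} \approx -0.65288$)
$q = 60$ ($q = \left(-3\right) \left(-20\right) = 60$)
$\left(q + x\right)^{2} = \left(60 - \frac{17059}{26129}\right)^{2} = \left(\frac{1550681}{26129}\right)^{2} = \frac{2404611563761}{682724641}$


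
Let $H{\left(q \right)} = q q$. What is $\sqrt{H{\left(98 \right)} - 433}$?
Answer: $3 \sqrt{1019} \approx 95.765$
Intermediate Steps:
$H{\left(q \right)} = q^{2}$
$\sqrt{H{\left(98 \right)} - 433} = \sqrt{98^{2} - 433} = \sqrt{9604 - 433} = \sqrt{9171} = 3 \sqrt{1019}$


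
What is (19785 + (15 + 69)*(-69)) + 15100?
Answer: 29089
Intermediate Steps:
(19785 + (15 + 69)*(-69)) + 15100 = (19785 + 84*(-69)) + 15100 = (19785 - 5796) + 15100 = 13989 + 15100 = 29089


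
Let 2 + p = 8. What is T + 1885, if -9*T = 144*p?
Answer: 1789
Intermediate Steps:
p = 6 (p = -2 + 8 = 6)
T = -96 (T = -16*6 = -1/9*864 = -96)
T + 1885 = -96 + 1885 = 1789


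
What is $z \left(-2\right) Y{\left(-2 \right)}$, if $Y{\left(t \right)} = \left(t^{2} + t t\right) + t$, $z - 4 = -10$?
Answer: $72$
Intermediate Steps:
$z = -6$ ($z = 4 - 10 = -6$)
$Y{\left(t \right)} = t + 2 t^{2}$ ($Y{\left(t \right)} = \left(t^{2} + t^{2}\right) + t = 2 t^{2} + t = t + 2 t^{2}$)
$z \left(-2\right) Y{\left(-2 \right)} = \left(-6\right) \left(-2\right) \left(- 2 \left(1 + 2 \left(-2\right)\right)\right) = 12 \left(- 2 \left(1 - 4\right)\right) = 12 \left(\left(-2\right) \left(-3\right)\right) = 12 \cdot 6 = 72$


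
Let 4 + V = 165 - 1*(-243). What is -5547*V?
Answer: -2240988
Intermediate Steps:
V = 404 (V = -4 + (165 - 1*(-243)) = -4 + (165 + 243) = -4 + 408 = 404)
-5547*V = -5547*404 = -2240988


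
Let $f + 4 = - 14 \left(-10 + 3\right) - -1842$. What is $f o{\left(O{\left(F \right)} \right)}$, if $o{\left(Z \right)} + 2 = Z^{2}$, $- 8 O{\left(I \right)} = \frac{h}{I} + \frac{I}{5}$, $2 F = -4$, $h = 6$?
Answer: $- \frac{352231}{100} \approx -3522.3$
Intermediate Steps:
$F = -2$ ($F = \frac{1}{2} \left(-4\right) = -2$)
$O{\left(I \right)} = - \frac{3}{4 I} - \frac{I}{40}$ ($O{\left(I \right)} = - \frac{\frac{6}{I} + \frac{I}{5}}{8} = - \frac{3}{4 I} - \frac{I}{40}$)
$o{\left(Z \right)} = -2 + Z^{2}$
$f = 1936$ ($f = -4 - \left(-1842 + 14 \left(-10 + 3\right)\right) = -4 + \left(\left(-14\right) \left(-7\right) + 1842\right) = -4 + \left(98 + 1842\right) = -4 + 1940 = 1936$)
$f o{\left(O{\left(F \right)} \right)} = 1936 \left(-2 + \left(\frac{-30 - \left(-2\right)^{2}}{40 \left(-2\right)}\right)^{2}\right) = 1936 \left(-2 + \left(\frac{1}{40} \left(- \frac{1}{2}\right) \left(-30 - 4\right)\right)^{2}\right) = 1936 \left(-2 + \left(\frac{1}{40} \left(- \frac{1}{2}\right) \left(-34\right)\right)^{2}\right) = 1936 \left(-2 + \left(\frac{17}{40}\right)^{2}\right) = 1936 \left(-2 + \frac{289}{1600}\right) = 1936 \left(- \frac{2911}{1600}\right) = - \frac{352231}{100}$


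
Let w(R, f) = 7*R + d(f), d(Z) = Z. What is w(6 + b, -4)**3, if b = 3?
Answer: 205379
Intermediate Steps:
w(R, f) = f + 7*R (w(R, f) = 7*R + f = f + 7*R)
w(6 + b, -4)**3 = (-4 + 7*(6 + 3))**3 = (-4 + 7*9)**3 = (-4 + 63)**3 = 59**3 = 205379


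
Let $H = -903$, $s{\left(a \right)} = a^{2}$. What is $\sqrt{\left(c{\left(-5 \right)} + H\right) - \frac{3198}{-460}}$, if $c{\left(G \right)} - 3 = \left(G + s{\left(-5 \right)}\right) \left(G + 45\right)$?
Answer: $\frac{i \sqrt{4922230}}{230} \approx 9.6461 i$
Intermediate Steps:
$c{\left(G \right)} = 3 + \left(25 + G\right) \left(45 + G\right)$ ($c{\left(G \right)} = 3 + \left(G + \left(-5\right)^{2}\right) \left(G + 45\right) = 3 + \left(G + 25\right) \left(45 + G\right) = 3 + \left(25 + G\right) \left(45 + G\right)$)
$\sqrt{\left(c{\left(-5 \right)} + H\right) - \frac{3198}{-460}} = \sqrt{\left(\left(1128 + \left(-5\right)^{2} + 70 \left(-5\right)\right) - 903\right) - \frac{3198}{-460}} = \sqrt{\left(\left(1128 + 25 - 350\right) - 903\right) - - \frac{1599}{230}} = \sqrt{\left(803 - 903\right) + \frac{1599}{230}} = \sqrt{-100 + \frac{1599}{230}} = \sqrt{- \frac{21401}{230}} = \frac{i \sqrt{4922230}}{230}$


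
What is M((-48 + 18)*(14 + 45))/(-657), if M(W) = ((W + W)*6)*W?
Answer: -4177200/73 ≈ -57222.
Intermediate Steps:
M(W) = 12*W**2 (M(W) = ((2*W)*6)*W = (12*W)*W = 12*W**2)
M((-48 + 18)*(14 + 45))/(-657) = (12*((-48 + 18)*(14 + 45))**2)/(-657) = (12*(-30*59)**2)*(-1/657) = (12*(-1770)**2)*(-1/657) = (12*3132900)*(-1/657) = 37594800*(-1/657) = -4177200/73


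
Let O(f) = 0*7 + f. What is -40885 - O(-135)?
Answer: -40750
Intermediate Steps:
O(f) = f (O(f) = 0 + f = f)
-40885 - O(-135) = -40885 - 1*(-135) = -40885 + 135 = -40750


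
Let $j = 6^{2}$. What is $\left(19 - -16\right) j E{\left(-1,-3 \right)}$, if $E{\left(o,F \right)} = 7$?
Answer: $8820$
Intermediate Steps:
$j = 36$
$\left(19 - -16\right) j E{\left(-1,-3 \right)} = \left(19 - -16\right) 36 \cdot 7 = \left(19 + 16\right) 36 \cdot 7 = 35 \cdot 36 \cdot 7 = 1260 \cdot 7 = 8820$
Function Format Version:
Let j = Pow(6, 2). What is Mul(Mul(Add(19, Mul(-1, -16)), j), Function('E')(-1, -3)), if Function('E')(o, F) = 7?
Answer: 8820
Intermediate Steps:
j = 36
Mul(Mul(Add(19, Mul(-1, -16)), j), Function('E')(-1, -3)) = Mul(Mul(Add(19, Mul(-1, -16)), 36), 7) = Mul(Mul(Add(19, 16), 36), 7) = Mul(Mul(35, 36), 7) = Mul(1260, 7) = 8820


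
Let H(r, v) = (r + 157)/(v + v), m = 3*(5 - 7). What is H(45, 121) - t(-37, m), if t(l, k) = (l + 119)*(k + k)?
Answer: 119165/121 ≈ 984.83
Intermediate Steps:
m = -6 (m = 3*(-2) = -6)
t(l, k) = 2*k*(119 + l) (t(l, k) = (119 + l)*(2*k) = 2*k*(119 + l))
H(r, v) = (157 + r)/(2*v) (H(r, v) = (157 + r)/((2*v)) = (157 + r)*(1/(2*v)) = (157 + r)/(2*v))
H(45, 121) - t(-37, m) = (½)*(157 + 45)/121 - 2*(-6)*(119 - 37) = (½)*(1/121)*202 - 2*(-6)*82 = 101/121 - 1*(-984) = 101/121 + 984 = 119165/121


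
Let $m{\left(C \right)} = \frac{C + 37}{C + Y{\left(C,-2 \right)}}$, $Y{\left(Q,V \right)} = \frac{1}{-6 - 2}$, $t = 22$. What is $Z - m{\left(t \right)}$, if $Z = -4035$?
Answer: $- \frac{706597}{175} \approx -4037.7$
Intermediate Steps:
$Y{\left(Q,V \right)} = - \frac{1}{8}$ ($Y{\left(Q,V \right)} = \frac{1}{-8} = - \frac{1}{8}$)
$m{\left(C \right)} = \frac{37 + C}{- \frac{1}{8} + C}$ ($m{\left(C \right)} = \frac{C + 37}{C - \frac{1}{8}} = \frac{37 + C}{- \frac{1}{8} + C}$)
$Z - m{\left(t \right)} = -4035 - \frac{8 \left(37 + 22\right)}{-1 + 8 \cdot 22} = -4035 - 8 \frac{1}{-1 + 176} \cdot 59 = -4035 - 8 \cdot \frac{1}{175} \cdot 59 = -4035 - \frac{472}{175} = - \frac{706597}{175}$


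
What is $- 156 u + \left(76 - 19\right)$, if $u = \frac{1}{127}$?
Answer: $\frac{7083}{127} \approx 55.772$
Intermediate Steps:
$u = \frac{1}{127} \approx 0.007874$
$- 156 u + \left(76 - 19\right) = \left(-156\right) \frac{1}{127} + \left(76 - 19\right) = - \frac{156}{127} + 57 = \frac{7083}{127}$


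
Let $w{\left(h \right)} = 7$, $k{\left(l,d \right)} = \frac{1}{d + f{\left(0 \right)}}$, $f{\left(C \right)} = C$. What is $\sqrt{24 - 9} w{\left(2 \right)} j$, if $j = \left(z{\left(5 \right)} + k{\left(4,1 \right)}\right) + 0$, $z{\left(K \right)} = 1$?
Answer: $14 \sqrt{15} \approx 54.222$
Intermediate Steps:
$k{\left(l,d \right)} = \frac{1}{d}$ ($k{\left(l,d \right)} = \frac{1}{d + 0} = \frac{1}{d}$)
$j = 2$ ($j = \left(1 + 1^{-1}\right) + 0 = \left(1 + 1\right) + 0 = 2 + 0 = 2$)
$\sqrt{24 - 9} w{\left(2 \right)} j = \sqrt{24 - 9} \cdot 7 \cdot 2 = \sqrt{15} \cdot 7 \cdot 2 = 7 \sqrt{15} \cdot 2 = 14 \sqrt{15}$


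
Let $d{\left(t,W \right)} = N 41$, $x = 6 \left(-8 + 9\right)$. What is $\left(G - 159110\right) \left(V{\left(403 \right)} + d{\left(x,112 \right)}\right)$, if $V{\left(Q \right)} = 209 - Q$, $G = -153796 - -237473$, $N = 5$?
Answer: $-829763$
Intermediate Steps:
$x = 6$ ($x = 6 \cdot 1 = 6$)
$d{\left(t,W \right)} = 205$ ($d{\left(t,W \right)} = 5 \cdot 41 = 205$)
$G = 83677$ ($G = -153796 + 237473 = 83677$)
$\left(G - 159110\right) \left(V{\left(403 \right)} + d{\left(x,112 \right)}\right) = \left(83677 - 159110\right) \left(\left(209 - 403\right) + 205\right) = - 75433 \left(\left(209 - 403\right) + 205\right) = - 75433 \left(-194 + 205\right) = \left(-75433\right) 11 = -829763$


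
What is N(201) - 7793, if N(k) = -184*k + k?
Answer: -44576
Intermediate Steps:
N(k) = -183*k
N(201) - 7793 = -183*201 - 7793 = -36783 - 7793 = -44576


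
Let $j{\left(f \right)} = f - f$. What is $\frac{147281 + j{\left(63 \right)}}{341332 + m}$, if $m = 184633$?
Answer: $\frac{147281}{525965} \approx 0.28002$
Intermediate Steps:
$j{\left(f \right)} = 0$
$\frac{147281 + j{\left(63 \right)}}{341332 + m} = \frac{147281 + 0}{341332 + 184633} = \frac{147281}{525965}$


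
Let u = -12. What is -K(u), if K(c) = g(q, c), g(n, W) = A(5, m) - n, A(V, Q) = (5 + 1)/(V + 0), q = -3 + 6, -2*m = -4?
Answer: 9/5 ≈ 1.8000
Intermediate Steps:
m = 2 (m = -½*(-4) = 2)
q = 3
A(V, Q) = 6/V
g(n, W) = 6/5 - n
K(c) = -9/5 (K(c) = 6/5 - 1*3 = 6/5 - 3 = -9/5)
-K(u) = -1*(-9/5) = 9/5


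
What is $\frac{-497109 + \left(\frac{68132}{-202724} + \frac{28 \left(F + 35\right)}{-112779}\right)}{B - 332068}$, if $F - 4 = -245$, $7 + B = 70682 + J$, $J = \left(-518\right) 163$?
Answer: $\frac{2841353637662090}{1976661539471673} \approx 1.4375$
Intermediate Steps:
$J = -84434$
$B = -13759$ ($B = -7 + \left(70682 - 84434\right) = -7 - 13752 = -13759$)
$F = -241$ ($F = 4 - 245 = -241$)
$\frac{-497109 + \left(\frac{68132}{-202724} + \frac{28 \left(F + 35\right)}{-112779}\right)}{B - 332068} = \frac{-497109 + \left(\frac{68132}{-202724} + \frac{28 \left(-241 + 35\right)}{-112779}\right)}{-13759 - 332068} = \frac{-497109 + \left(68132 \left(- \frac{1}{202724}\right) + 28 \left(-206\right) \left(- \frac{1}{112779}\right)\right)}{-345827} = \left(-497109 - \frac{1628636699}{5715752499}\right) \left(- \frac{1}{345827}\right) = \left(- \frac{2841353637662090}{5715752499}\right) \left(- \frac{1}{345827}\right) = \frac{2841353637662090}{1976661539471673}$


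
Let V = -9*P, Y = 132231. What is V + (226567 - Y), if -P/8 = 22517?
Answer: 1715560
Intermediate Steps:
P = -180136 (P = -8*22517 = -180136)
V = 1621224 (V = -9*(-180136) = 1621224)
V + (226567 - Y) = 1621224 + (226567 - 1*132231) = 1621224 + (226567 - 132231) = 1621224 + 94336 = 1715560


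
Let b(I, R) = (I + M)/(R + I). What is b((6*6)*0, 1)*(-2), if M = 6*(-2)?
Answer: 24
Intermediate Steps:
M = -12
b(I, R) = (-12 + I)/(I + R) (b(I, R) = (I - 12)/(R + I) = (-12 + I)/(I + R))
b((6*6)*0, 1)*(-2) = ((-12 + (6*6)*0)/((6*6)*0 + 1))*(-2) = ((-12 + 36*0)/(36*0 + 1))*(-2) = ((-12 + 0)/(0 + 1))*(-2) = (-12/1)*(-2) = (1*(-12))*(-2) = -12*(-2) = 24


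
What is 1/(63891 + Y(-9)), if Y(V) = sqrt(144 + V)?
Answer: 7099/453562194 - sqrt(15)/1360686582 ≈ 1.5649e-5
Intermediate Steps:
1/(63891 + Y(-9)) = 1/(63891 + sqrt(144 - 9)) = 1/(63891 + sqrt(135)) = 1/(63891 + 3*sqrt(15))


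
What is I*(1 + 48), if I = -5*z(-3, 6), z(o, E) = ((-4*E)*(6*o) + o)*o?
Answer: 315315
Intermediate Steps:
z(o, E) = o*(o - 24*E*o) (z(o, E) = (-24*E*o + o)*o = (o - 24*E*o)*o = o*(o - 24*E*o))
I = 6435 (I = -5*(-3)²*(1 - 24*6) = -45*(1 - 144) = -45*(-143) = -5*(-1287) = 6435)
I*(1 + 48) = 6435*(1 + 48) = 6435*49 = 315315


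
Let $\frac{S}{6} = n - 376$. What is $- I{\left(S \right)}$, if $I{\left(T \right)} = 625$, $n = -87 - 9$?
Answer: $-625$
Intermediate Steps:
$n = -96$ ($n = -87 - 9 = -96$)
$S = -2832$ ($S = 6 \left(-96 - 376\right) = 6 \left(-472\right) = -2832$)
$- I{\left(S \right)} = \left(-1\right) 625 = -625$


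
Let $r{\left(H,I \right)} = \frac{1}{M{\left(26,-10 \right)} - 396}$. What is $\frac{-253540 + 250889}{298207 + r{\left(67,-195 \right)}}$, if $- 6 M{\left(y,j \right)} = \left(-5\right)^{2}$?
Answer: $- \frac{6365051}{715995001} \approx -0.0088898$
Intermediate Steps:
$M{\left(y,j \right)} = - \frac{25}{6}$ ($M{\left(y,j \right)} = - \frac{\left(-5\right)^{2}}{6} = \left(- \frac{1}{6}\right) 25 = - \frac{25}{6}$)
$r{\left(H,I \right)} = - \frac{6}{2401}$ ($r{\left(H,I \right)} = \frac{1}{- \frac{25}{6} - 396} = \frac{1}{- \frac{2401}{6}} = - \frac{6}{2401}$)
$\frac{-253540 + 250889}{298207 + r{\left(67,-195 \right)}} = \frac{-253540 + 250889}{298207 - \frac{6}{2401}} = - \frac{2651}{\frac{715995001}{2401}} = \left(-2651\right) \frac{2401}{715995001} = - \frac{6365051}{715995001}$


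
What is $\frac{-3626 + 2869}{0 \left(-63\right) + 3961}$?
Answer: $- \frac{757}{3961} \approx -0.19111$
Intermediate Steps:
$\frac{-3626 + 2869}{0 \left(-63\right) + 3961} = - \frac{757}{0 + 3961} = - \frac{757}{3961}$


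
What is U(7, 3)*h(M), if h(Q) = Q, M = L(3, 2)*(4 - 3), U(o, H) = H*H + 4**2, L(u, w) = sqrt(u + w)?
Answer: 25*sqrt(5) ≈ 55.902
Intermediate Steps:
U(o, H) = 16 + H**2 (U(o, H) = H**2 + 16 = 16 + H**2)
M = sqrt(5) (M = sqrt(3 + 2)*(4 - 3) = sqrt(5)*1 = sqrt(5) ≈ 2.2361)
U(7, 3)*h(M) = (16 + 3**2)*sqrt(5) = (16 + 9)*sqrt(5) = 25*sqrt(5)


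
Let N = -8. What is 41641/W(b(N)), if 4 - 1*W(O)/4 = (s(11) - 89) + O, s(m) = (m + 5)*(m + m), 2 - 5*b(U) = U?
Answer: -41641/1044 ≈ -39.886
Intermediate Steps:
b(U) = ⅖ - U/5
s(m) = 2*m*(5 + m) (s(m) = (5 + m)*(2*m) = 2*m*(5 + m))
W(O) = -1036 - 4*O (W(O) = 16 - 4*((2*11*(5 + 11) - 89) + O) = 16 - 4*((2*11*16 - 89) + O) = 16 - 4*((352 - 89) + O) = 16 - 4*(263 + O) = 16 + (-1052 - 4*O) = -1036 - 4*O)
41641/W(b(N)) = 41641/(-1036 - 4*(⅖ - ⅕*(-8))) = 41641/(-1036 - 4*(⅖ + 8/5)) = 41641/(-1036 - 4*2) = 41641/(-1036 - 8) = 41641/(-1044) = 41641*(-1/1044) = -41641/1044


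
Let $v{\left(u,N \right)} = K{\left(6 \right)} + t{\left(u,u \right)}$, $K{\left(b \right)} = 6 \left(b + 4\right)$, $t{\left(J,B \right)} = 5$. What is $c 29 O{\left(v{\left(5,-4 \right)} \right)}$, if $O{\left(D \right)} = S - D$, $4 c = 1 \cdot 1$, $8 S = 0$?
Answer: $- \frac{1885}{4} \approx -471.25$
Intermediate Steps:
$S = 0$ ($S = \frac{1}{8} \cdot 0 = 0$)
$c = \frac{1}{4}$ ($c = \frac{1 \cdot 1}{4} = \frac{1}{4} \cdot 1 = \frac{1}{4} \approx 0.25$)
$K{\left(b \right)} = 24 + 6 b$ ($K{\left(b \right)} = 6 \left(4 + b\right) = 24 + 6 b$)
$v{\left(u,N \right)} = 65$ ($v{\left(u,N \right)} = \left(24 + 6 \cdot 6\right) + 5 = \left(24 + 36\right) + 5 = 60 + 5 = 65$)
$O{\left(D \right)} = - D$ ($O{\left(D \right)} = 0 - D = - D$)
$c 29 O{\left(v{\left(5,-4 \right)} \right)} = \frac{1}{4} \cdot 29 \left(\left(-1\right) 65\right) = \frac{29}{4} \left(-65\right) = - \frac{1885}{4}$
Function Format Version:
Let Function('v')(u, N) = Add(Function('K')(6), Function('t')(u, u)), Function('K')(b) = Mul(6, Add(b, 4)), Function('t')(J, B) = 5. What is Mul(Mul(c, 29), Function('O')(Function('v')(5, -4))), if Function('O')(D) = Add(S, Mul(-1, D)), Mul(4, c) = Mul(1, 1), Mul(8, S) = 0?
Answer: Rational(-1885, 4) ≈ -471.25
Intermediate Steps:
S = 0 (S = Mul(Rational(1, 8), 0) = 0)
c = Rational(1, 4) (c = Mul(Rational(1, 4), Mul(1, 1)) = Mul(Rational(1, 4), 1) = Rational(1, 4) ≈ 0.25000)
Function('K')(b) = Add(24, Mul(6, b)) (Function('K')(b) = Mul(6, Add(4, b)) = Add(24, Mul(6, b)))
Function('v')(u, N) = 65 (Function('v')(u, N) = Add(Add(24, Mul(6, 6)), 5) = Add(Add(24, 36), 5) = Add(60, 5) = 65)
Function('O')(D) = Mul(-1, D) (Function('O')(D) = Add(0, Mul(-1, D)) = Mul(-1, D))
Mul(Mul(c, 29), Function('O')(Function('v')(5, -4))) = Mul(Mul(Rational(1, 4), 29), Mul(-1, 65)) = Mul(Rational(29, 4), -65) = Rational(-1885, 4)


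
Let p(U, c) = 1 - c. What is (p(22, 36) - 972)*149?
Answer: -150043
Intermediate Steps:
(p(22, 36) - 972)*149 = ((1 - 1*36) - 972)*149 = ((1 - 36) - 972)*149 = (-35 - 972)*149 = -1007*149 = -150043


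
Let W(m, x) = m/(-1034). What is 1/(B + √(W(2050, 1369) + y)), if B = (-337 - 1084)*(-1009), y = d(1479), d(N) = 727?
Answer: 741268913/1062823213126523 - √193789178/1062823213126523 ≈ 6.9744e-7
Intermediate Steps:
W(m, x) = -m/1034 (W(m, x) = m*(-1/1034) = -m/1034)
y = 727
B = 1433789 (B = -1421*(-1009) = 1433789)
1/(B + √(W(2050, 1369) + y)) = 1/(1433789 + √(-1/1034*2050 + 727)) = 1/(1433789 + √(-1025/517 + 727)) = 1/(1433789 + √(374834/517)) = 1/(1433789 + √193789178/517)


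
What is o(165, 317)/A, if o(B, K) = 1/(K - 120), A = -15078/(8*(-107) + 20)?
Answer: 418/1485183 ≈ 0.00028145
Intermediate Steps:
A = 7539/418 (A = -15078/(-856 + 20) = -15078/(-836) = -15078*(-1/836) = 7539/418 ≈ 18.036)
o(B, K) = 1/(-120 + K)
o(165, 317)/A = 1/((-120 + 317)*(7539/418)) = (418/7539)/197 = (1/197)*(418/7539) = 418/1485183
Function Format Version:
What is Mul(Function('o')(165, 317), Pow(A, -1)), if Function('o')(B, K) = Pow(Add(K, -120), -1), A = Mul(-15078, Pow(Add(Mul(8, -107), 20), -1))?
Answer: Rational(418, 1485183) ≈ 0.00028145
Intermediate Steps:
A = Rational(7539, 418) (A = Mul(-15078, Pow(Add(-856, 20), -1)) = Mul(-15078, Pow(-836, -1)) = Mul(-15078, Rational(-1, 836)) = Rational(7539, 418) ≈ 18.036)
Function('o')(B, K) = Pow(Add(-120, K), -1)
Mul(Function('o')(165, 317), Pow(A, -1)) = Mul(Pow(Add(-120, 317), -1), Pow(Rational(7539, 418), -1)) = Mul(Pow(197, -1), Rational(418, 7539)) = Mul(Rational(1, 197), Rational(418, 7539)) = Rational(418, 1485183)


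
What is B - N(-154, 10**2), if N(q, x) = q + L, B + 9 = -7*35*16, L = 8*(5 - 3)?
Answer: -3791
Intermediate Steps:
L = 16 (L = 8*2 = 16)
B = -3929 (B = -9 - 7*35*16 = -9 - 245*16 = -9 - 3920 = -3929)
N(q, x) = 16 + q (N(q, x) = q + 16 = 16 + q)
B - N(-154, 10**2) = -3929 - (16 - 154) = -3929 - 1*(-138) = -3929 + 138 = -3791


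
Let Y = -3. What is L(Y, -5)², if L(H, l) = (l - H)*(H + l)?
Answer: 256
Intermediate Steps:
L(H, l) = (H + l)*(l - H)
L(Y, -5)² = ((-5)² - 1*(-3)²)² = (25 - 1*9)² = (25 - 9)² = 16² = 256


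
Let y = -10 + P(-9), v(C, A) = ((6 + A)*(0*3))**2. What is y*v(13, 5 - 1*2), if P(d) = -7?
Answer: 0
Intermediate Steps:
v(C, A) = 0 (v(C, A) = ((6 + A)*0)**2 = 0**2 = 0)
y = -17 (y = -10 - 7 = -17)
y*v(13, 5 - 1*2) = -17*0 = 0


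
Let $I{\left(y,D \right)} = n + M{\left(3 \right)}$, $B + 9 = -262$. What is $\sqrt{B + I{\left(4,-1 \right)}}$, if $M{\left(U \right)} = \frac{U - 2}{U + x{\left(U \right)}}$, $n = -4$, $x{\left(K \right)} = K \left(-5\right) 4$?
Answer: $\frac{2 i \sqrt{223383}}{57} \approx 16.584 i$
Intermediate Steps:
$x{\left(K \right)} = - 20 K$ ($x{\left(K \right)} = - 5 K 4 = - 20 K$)
$B = -271$ ($B = -9 - 262 = -271$)
$M{\left(U \right)} = - \frac{-2 + U}{19 U}$ ($M{\left(U \right)} = \frac{U - 2}{U - 20 U} = \frac{-2 + U}{\left(-19\right) U} = \left(-2 + U\right) \left(- \frac{1}{19 U}\right) = - \frac{-2 + U}{19 U}$)
$I{\left(y,D \right)} = - \frac{229}{57}$ ($I{\left(y,D \right)} = -4 + \frac{2 - 3}{19 \cdot 3} = -4 + \frac{1}{19} \cdot \frac{1}{3} \left(2 - 3\right) = -4 + \frac{1}{19} \cdot \frac{1}{3} \left(-1\right) = -4 - \frac{1}{57} = - \frac{229}{57}$)
$\sqrt{B + I{\left(4,-1 \right)}} = \sqrt{-271 - \frac{229}{57}} = \sqrt{- \frac{15676}{57}} = \frac{2 i \sqrt{223383}}{57}$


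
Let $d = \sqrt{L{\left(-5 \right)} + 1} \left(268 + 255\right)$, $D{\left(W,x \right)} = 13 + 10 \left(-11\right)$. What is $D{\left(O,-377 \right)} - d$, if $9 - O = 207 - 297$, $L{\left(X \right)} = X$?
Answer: $-97 - 1046 i \approx -97.0 - 1046.0 i$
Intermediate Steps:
$O = 99$ ($O = 9 - \left(207 - 297\right) = 9 - -90 = 9 + 90 = 99$)
$D{\left(W,x \right)} = -97$ ($D{\left(W,x \right)} = 13 - 110 = -97$)
$d = 1046 i$ ($d = \sqrt{-5 + 1} \left(268 + 255\right) = \sqrt{-4} \cdot 523 = 2 i 523 = 1046 i \approx 1046.0 i$)
$D{\left(O,-377 \right)} - d = -97 - 1046 i$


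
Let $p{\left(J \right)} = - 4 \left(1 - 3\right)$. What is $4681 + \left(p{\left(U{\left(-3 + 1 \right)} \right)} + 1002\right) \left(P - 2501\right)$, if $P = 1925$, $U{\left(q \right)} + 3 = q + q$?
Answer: $-577079$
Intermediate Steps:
$U{\left(q \right)} = -3 + 2 q$ ($U{\left(q \right)} = -3 + \left(q + q\right) = -3 + 2 q$)
$p{\left(J \right)} = 8$ ($p{\left(J \right)} = \left(-4\right) \left(-2\right) = 8$)
$4681 + \left(p{\left(U{\left(-3 + 1 \right)} \right)} + 1002\right) \left(P - 2501\right) = 4681 + \left(8 + 1002\right) \left(1925 - 2501\right) = 4681 + 1010 \left(-576\right) = 4681 - 581760 = -577079$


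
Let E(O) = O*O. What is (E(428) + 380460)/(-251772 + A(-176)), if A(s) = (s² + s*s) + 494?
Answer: -281822/94663 ≈ -2.9771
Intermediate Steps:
E(O) = O²
A(s) = 494 + 2*s² (A(s) = (s² + s²) + 494 = 2*s² + 494 = 494 + 2*s²)
(E(428) + 380460)/(-251772 + A(-176)) = (428² + 380460)/(-251772 + (494 + 2*(-176)²)) = (183184 + 380460)/(-251772 + (494 + 2*30976)) = 563644/(-251772 + (494 + 61952)) = 563644/(-251772 + 62446) = 563644/(-189326) = 563644*(-1/189326) = -281822/94663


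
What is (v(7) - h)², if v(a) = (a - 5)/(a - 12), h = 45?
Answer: 51529/25 ≈ 2061.2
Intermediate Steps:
v(a) = (-5 + a)/(-12 + a)
(v(7) - h)² = ((-5 + 7)/(-12 + 7) - 1*45)² = (2/(-5) - 45)² = (-⅕*2 - 45)² = (-⅖ - 45)² = (-227/5)² = 51529/25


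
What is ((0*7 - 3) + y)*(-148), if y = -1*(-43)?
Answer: -5920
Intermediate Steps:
y = 43
((0*7 - 3) + y)*(-148) = ((0*7 - 3) + 43)*(-148) = ((0 - 3) + 43)*(-148) = (-3 + 43)*(-148) = 40*(-148) = -5920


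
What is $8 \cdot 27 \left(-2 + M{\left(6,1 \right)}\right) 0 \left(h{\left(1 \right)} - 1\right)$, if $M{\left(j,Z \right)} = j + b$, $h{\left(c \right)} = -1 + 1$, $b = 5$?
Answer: $0$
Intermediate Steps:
$h{\left(c \right)} = 0$
$M{\left(j,Z \right)} = 5 + j$ ($M{\left(j,Z \right)} = j + 5 = 5 + j$)
$8 \cdot 27 \left(-2 + M{\left(6,1 \right)}\right) 0 \left(h{\left(1 \right)} - 1\right) = 8 \cdot 27 \left(-2 + \left(5 + 6\right)\right) 0 \left(0 - 1\right) = 216 \left(-2 + 11\right) 0 \left(-1\right) = 216 \cdot 9 \cdot 0 = 216 \cdot 0 = 0$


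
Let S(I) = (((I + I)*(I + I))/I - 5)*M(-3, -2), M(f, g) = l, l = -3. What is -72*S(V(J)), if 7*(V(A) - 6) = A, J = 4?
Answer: 32184/7 ≈ 4597.7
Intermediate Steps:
M(f, g) = -3
V(A) = 6 + A/7
S(I) = 15 - 12*I (S(I) = (((I + I)*(I + I))/I - 5)*(-3) = (((2*I)*(2*I))/I - 5)*(-3) = ((4*I²)/I - 5)*(-3) = (4*I - 5)*(-3) = (-5 + 4*I)*(-3) = 15 - 12*I)
-72*S(V(J)) = -72*(15 - 12*(6 + (⅐)*4)) = -72*(15 - 12*(6 + 4/7)) = -72*(15 - 12*46/7) = -72*(15 - 552/7) = -72*(-447/7) = 32184/7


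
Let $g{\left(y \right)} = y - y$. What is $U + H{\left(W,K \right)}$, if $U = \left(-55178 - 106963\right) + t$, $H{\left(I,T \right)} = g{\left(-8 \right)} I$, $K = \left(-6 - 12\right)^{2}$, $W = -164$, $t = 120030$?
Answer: $-42111$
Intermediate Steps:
$g{\left(y \right)} = 0$
$K = 324$ ($K = \left(-18\right)^{2} = 324$)
$H{\left(I,T \right)} = 0$ ($H{\left(I,T \right)} = 0 I = 0$)
$U = -42111$ ($U = \left(-55178 - 106963\right) + 120030 = -162141 + 120030 = -42111$)
$U + H{\left(W,K \right)} = -42111 + 0 = -42111$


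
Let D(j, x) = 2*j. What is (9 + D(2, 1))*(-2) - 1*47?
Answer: -73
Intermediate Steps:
(9 + D(2, 1))*(-2) - 1*47 = (9 + 2*2)*(-2) - 1*47 = (9 + 4)*(-2) - 47 = 13*(-2) - 47 = -26 - 47 = -73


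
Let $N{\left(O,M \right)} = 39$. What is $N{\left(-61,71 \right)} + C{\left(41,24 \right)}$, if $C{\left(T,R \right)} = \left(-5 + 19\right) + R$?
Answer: $77$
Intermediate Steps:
$C{\left(T,R \right)} = 14 + R$
$N{\left(-61,71 \right)} + C{\left(41,24 \right)} = 39 + \left(14 + 24\right) = 39 + 38 = 77$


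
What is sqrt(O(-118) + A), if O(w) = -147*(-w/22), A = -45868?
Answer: I*sqrt(5645431)/11 ≈ 216.0*I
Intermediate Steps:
O(w) = 147*w/22 (O(w) = -(-147)*w/22 = 147*w/22)
sqrt(O(-118) + A) = sqrt((147/22)*(-118) - 45868) = sqrt(-8673/11 - 45868) = sqrt(-513221/11) = I*sqrt(5645431)/11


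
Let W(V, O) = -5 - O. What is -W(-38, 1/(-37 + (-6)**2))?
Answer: 4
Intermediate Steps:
-W(-38, 1/(-37 + (-6)**2)) = -(-5 - 1/(-37 + (-6)**2)) = -(-5 - 1/(-37 + 36)) = -(-5 - 1/(-1)) = -(-5 - 1*(-1)) = -(-5 + 1) = -1*(-4) = 4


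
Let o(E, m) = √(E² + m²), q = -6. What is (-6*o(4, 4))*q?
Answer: 144*√2 ≈ 203.65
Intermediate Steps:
(-6*o(4, 4))*q = -6*√(4² + 4²)*(-6) = -6*√(16 + 16)*(-6) = -24*√2*(-6) = 144*√2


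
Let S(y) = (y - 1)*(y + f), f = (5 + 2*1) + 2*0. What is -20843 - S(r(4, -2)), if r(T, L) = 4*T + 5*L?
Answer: -20908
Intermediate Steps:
f = 7 (f = (5 + 2) + 0 = 7 + 0 = 7)
S(y) = (-1 + y)*(7 + y) (S(y) = (y - 1)*(y + 7) = (-1 + y)*(7 + y))
-20843 - S(r(4, -2)) = -20843 - (-7 + (4*4 + 5*(-2))² + 6*(4*4 + 5*(-2))) = -20843 - (-7 + (16 - 10)² + 6*(16 - 10)) = -20843 - (-7 + 6² + 6*6) = -20843 - (-7 + 36 + 36) = -20843 - 1*65 = -20843 - 65 = -20908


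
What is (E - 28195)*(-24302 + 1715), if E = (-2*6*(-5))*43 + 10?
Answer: 578340135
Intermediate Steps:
E = 2590 (E = -12*(-5)*43 + 10 = 60*43 + 10 = 2580 + 10 = 2590)
(E - 28195)*(-24302 + 1715) = (2590 - 28195)*(-24302 + 1715) = -25605*(-22587) = 578340135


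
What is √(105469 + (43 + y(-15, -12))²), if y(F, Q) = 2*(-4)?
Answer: √106694 ≈ 326.64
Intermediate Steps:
y(F, Q) = -8
√(105469 + (43 + y(-15, -12))²) = √(105469 + (43 - 8)²) = √(105469 + 35²) = √(105469 + 1225) = √106694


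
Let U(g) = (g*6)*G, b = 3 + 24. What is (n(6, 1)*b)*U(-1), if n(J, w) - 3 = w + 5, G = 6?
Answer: -8748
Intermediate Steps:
b = 27
n(J, w) = 8 + w (n(J, w) = 3 + (w + 5) = 3 + (5 + w) = 8 + w)
U(g) = 36*g (U(g) = (g*6)*6 = (6*g)*6 = 36*g)
(n(6, 1)*b)*U(-1) = ((8 + 1)*27)*(36*(-1)) = (9*27)*(-36) = 243*(-36) = -8748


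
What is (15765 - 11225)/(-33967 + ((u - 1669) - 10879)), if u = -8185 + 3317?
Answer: -4540/51383 ≈ -0.088356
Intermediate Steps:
u = -4868
(15765 - 11225)/(-33967 + ((u - 1669) - 10879)) = (15765 - 11225)/(-33967 + ((-4868 - 1669) - 10879)) = 4540/(-33967 + (-6537 - 10879)) = 4540/(-33967 - 17416) = 4540/(-51383) = 4540*(-1/51383) = -4540/51383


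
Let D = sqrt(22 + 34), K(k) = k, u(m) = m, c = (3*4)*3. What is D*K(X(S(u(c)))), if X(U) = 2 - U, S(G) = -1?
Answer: 6*sqrt(14) ≈ 22.450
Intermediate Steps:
c = 36 (c = 12*3 = 36)
D = 2*sqrt(14) (D = sqrt(56) = 2*sqrt(14) ≈ 7.4833)
D*K(X(S(u(c)))) = (2*sqrt(14))*(2 - 1*(-1)) = (2*sqrt(14))*(2 + 1) = (2*sqrt(14))*3 = 6*sqrt(14)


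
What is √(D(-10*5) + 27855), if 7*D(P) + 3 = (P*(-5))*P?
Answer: √1277374/7 ≈ 161.46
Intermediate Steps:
D(P) = -3/7 - 5*P²/7 (D(P) = -3/7 + ((P*(-5))*P)/7 = -3/7 + ((-5*P)*P)/7 = -3/7 + (-5*P²)/7 = -3/7 - 5*P²/7)
√(D(-10*5) + 27855) = √((-3/7 - 5*(-10*5)²/7) + 27855) = √((-3/7 - 5/7*(-50)²) + 27855) = √((-3/7 - 5/7*2500) + 27855) = √((-3/7 - 12500/7) + 27855) = √(-12503/7 + 27855) = √(182482/7) = √1277374/7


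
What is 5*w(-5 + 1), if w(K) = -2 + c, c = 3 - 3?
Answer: -10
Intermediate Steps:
c = 0
w(K) = -2 (w(K) = -2 + 0 = -2)
5*w(-5 + 1) = 5*(-2) = -10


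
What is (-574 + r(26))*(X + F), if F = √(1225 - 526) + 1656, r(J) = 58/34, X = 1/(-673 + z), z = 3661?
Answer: -5348927449/5644 - 9729*√699/17 ≈ -9.6285e+5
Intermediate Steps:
X = 1/2988 (X = 1/(-673 + 3661) = 1/2988 ≈ 0.00033467)
r(J) = 29/17 (r(J) = 58*(1/34) = 29/17)
F = 1656 + √699 (F = √699 + 1656 = 1656 + √699 ≈ 1682.4)
(-574 + r(26))*(X + F) = (-574 + 29/17)*(1/2988 + (1656 + √699)) = -9729*(4948129/2988 + √699)/17 = -5348927449/5644 - 9729*√699/17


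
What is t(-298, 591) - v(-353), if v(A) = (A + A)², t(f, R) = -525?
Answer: -498961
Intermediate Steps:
v(A) = 4*A² (v(A) = (2*A)² = 4*A²)
t(-298, 591) - v(-353) = -525 - 4*(-353)² = -525 - 4*124609 = -525 - 1*498436 = -525 - 498436 = -498961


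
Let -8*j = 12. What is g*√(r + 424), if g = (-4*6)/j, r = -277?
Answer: 112*√3 ≈ 193.99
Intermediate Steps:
j = -3/2 (j = -⅛*12 = -3/2 ≈ -1.5000)
g = 16 (g = (-4*6)/(-3/2) = -24*(-⅔) = 16)
g*√(r + 424) = 16*√(-277 + 424) = 16*√147 = 16*(7*√3) = 112*√3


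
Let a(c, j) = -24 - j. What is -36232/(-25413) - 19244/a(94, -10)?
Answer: 244777510/177891 ≈ 1376.0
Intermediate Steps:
-36232/(-25413) - 19244/a(94, -10) = -36232/(-25413) - 19244/(-24 - 1*(-10)) = -36232*(-1/25413) - 19244/(-24 + 10) = 36232/25413 - 19244/(-14) = 36232/25413 - 19244*(-1/14) = 36232/25413 + 9622/7 = 244777510/177891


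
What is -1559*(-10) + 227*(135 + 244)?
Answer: 101623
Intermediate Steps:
-1559*(-10) + 227*(135 + 244) = 15590 + 227*379 = 15590 + 86033 = 101623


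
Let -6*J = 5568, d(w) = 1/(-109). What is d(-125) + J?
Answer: -101153/109 ≈ -928.01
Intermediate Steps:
d(w) = -1/109
J = -928 (J = -⅙*5568 = -928)
d(-125) + J = -1/109 - 928 = -101153/109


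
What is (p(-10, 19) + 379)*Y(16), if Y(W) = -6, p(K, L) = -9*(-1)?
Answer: -2328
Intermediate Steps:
p(K, L) = 9
(p(-10, 19) + 379)*Y(16) = (9 + 379)*(-6) = 388*(-6) = -2328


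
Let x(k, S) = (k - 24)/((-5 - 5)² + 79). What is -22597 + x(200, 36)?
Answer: -4044687/179 ≈ -22596.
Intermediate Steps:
x(k, S) = -24/179 + k/179 (x(k, S) = (-24 + k)/((-10)² + 79) = (-24 + k)/(100 + 79) = (-24 + k)/179 = (-24 + k)*(1/179) = -24/179 + k/179)
-22597 + x(200, 36) = -22597 + (-24/179 + (1/179)*200) = -22597 + (-24/179 + 200/179) = -22597 + 176/179 = -4044687/179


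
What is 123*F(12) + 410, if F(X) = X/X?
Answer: 533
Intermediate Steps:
F(X) = 1
123*F(12) + 410 = 123*1 + 410 = 123 + 410 = 533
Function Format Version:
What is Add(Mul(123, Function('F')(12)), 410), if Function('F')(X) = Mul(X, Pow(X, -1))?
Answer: 533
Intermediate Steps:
Function('F')(X) = 1
Add(Mul(123, Function('F')(12)), 410) = Add(Mul(123, 1), 410) = Add(123, 410) = 533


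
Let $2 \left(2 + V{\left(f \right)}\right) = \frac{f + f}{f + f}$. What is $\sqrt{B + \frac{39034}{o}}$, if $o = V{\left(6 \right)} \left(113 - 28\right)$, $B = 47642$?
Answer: $\frac{\sqrt{3078013710}}{255} \approx 217.57$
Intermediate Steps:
$V{\left(f \right)} = - \frac{3}{2}$ ($V{\left(f \right)} = -2 + \frac{\left(f + f\right) \frac{1}{f + f}}{2} = -2 + \frac{2 f \frac{1}{2 f}}{2} = -2 + \frac{1}{2} \cdot 1 = -2 + \frac{1}{2} = - \frac{3}{2}$)
$o = - \frac{255}{2}$ ($o = - \frac{3 \left(113 - 28\right)}{2} = \left(- \frac{3}{2}\right) 85 = - \frac{255}{2} \approx -127.5$)
$\sqrt{B + \frac{39034}{o}} = \sqrt{47642 + \frac{39034}{- \frac{255}{2}}} = \sqrt{47642 + 39034 \left(- \frac{2}{255}\right)} = \sqrt{47642 - \frac{78068}{255}} = \sqrt{\frac{12070642}{255}} = \frac{\sqrt{3078013710}}{255}$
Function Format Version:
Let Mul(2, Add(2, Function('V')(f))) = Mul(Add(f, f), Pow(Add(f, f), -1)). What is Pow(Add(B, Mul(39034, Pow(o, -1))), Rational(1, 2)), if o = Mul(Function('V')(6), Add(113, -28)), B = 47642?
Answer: Mul(Rational(1, 255), Pow(3078013710, Rational(1, 2))) ≈ 217.57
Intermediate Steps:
Function('V')(f) = Rational(-3, 2) (Function('V')(f) = Add(-2, Mul(Rational(1, 2), Mul(Add(f, f), Pow(Add(f, f), -1)))) = Add(-2, Mul(Rational(1, 2), Mul(Mul(2, f), Pow(Mul(2, f), -1)))) = Add(-2, Mul(Rational(1, 2), Mul(Mul(2, f), Mul(Rational(1, 2), Pow(f, -1))))) = Add(-2, Mul(Rational(1, 2), 1)) = Add(-2, Rational(1, 2)) = Rational(-3, 2))
o = Rational(-255, 2) (o = Mul(Rational(-3, 2), Add(113, -28)) = Mul(Rational(-3, 2), 85) = Rational(-255, 2) ≈ -127.50)
Pow(Add(B, Mul(39034, Pow(o, -1))), Rational(1, 2)) = Pow(Add(47642, Mul(39034, Pow(Rational(-255, 2), -1))), Rational(1, 2)) = Pow(Add(47642, Mul(39034, Rational(-2, 255))), Rational(1, 2)) = Pow(Add(47642, Rational(-78068, 255)), Rational(1, 2)) = Pow(Rational(12070642, 255), Rational(1, 2)) = Mul(Rational(1, 255), Pow(3078013710, Rational(1, 2)))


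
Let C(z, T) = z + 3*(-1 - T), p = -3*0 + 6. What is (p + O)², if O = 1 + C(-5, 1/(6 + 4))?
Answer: 169/100 ≈ 1.6900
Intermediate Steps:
p = 6 (p = 0 + 6 = 6)
C(z, T) = -3 + z - 3*T (C(z, T) = z + (-3 - 3*T) = -3 + z - 3*T)
O = -73/10 (O = 1 + (-3 - 5 - 3/(6 + 4)) = 1 + (-3 - 5 - 3/10) = 1 - 83/10 = -73/10 ≈ -7.3000)
(p + O)² = (6 - 73/10)² = (-13/10)² = 169/100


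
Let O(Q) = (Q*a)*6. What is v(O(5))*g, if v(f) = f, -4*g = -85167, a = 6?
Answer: 3832515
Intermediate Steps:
g = 85167/4 (g = -1/4*(-85167) = 85167/4 ≈ 21292.)
O(Q) = 36*Q (O(Q) = (Q*6)*6 = (6*Q)*6 = 36*Q)
v(O(5))*g = (36*5)*(85167/4) = 180*(85167/4) = 3832515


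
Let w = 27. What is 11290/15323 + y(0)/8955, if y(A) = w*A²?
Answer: 11290/15323 ≈ 0.73680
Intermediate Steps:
y(A) = 27*A²
11290/15323 + y(0)/8955 = 11290/15323 + (27*0²)/8955 = 11290*(1/15323) + (27*0)*(1/8955) = 11290/15323 + 0*(1/8955) = 11290/15323 + 0 = 11290/15323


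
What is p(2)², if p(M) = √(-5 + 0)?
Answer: -5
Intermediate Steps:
p(M) = I*√5 (p(M) = √(-5) = I*√5)
p(2)² = (I*√5)² = -5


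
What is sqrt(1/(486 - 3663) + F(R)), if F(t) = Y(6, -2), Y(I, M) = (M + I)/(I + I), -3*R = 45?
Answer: 23*sqrt(706)/1059 ≈ 0.57708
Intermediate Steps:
R = -15 (R = -1/3*45 = -15)
Y(I, M) = (I + M)/(2*I) (Y(I, M) = (I + M)/((2*I)) = (I + M)*(1/(2*I)) = (I + M)/(2*I))
F(t) = 1/3 (F(t) = (1/2)*(6 - 2)/6 = (1/2)*(1/6)*4 = 1/3)
sqrt(1/(486 - 3663) + F(R)) = sqrt(1/(486 - 3663) + 1/3) = sqrt(1/(-3177) + 1/3) = sqrt(-1/3177 + 1/3) = sqrt(1058/3177) = 23*sqrt(706)/1059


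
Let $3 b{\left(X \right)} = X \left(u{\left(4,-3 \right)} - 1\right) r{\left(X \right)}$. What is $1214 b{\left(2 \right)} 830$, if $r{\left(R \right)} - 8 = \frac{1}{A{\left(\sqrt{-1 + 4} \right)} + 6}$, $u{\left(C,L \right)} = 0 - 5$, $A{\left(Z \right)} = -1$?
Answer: $-33049936$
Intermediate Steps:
$u{\left(C,L \right)} = -5$ ($u{\left(C,L \right)} = 0 - 5 = -5$)
$r{\left(R \right)} = \frac{41}{5}$ ($r{\left(R \right)} = 8 + \frac{1}{-1 + 6} = 8 + \frac{1}{5} = \frac{41}{5}$)
$b{\left(X \right)} = - \frac{82 X}{5}$ ($b{\left(X \right)} = \frac{X \left(-5 - 1\right) \frac{41}{5}}{3} = \frac{X \left(\left(-6\right) \frac{41}{5}\right)}{3} = \frac{X \left(- \frac{246}{5}\right)}{3} = \frac{\left(- \frac{246}{5}\right) X}{3} = - \frac{82 X}{5}$)
$1214 b{\left(2 \right)} 830 = 1214 \left(\left(- \frac{82}{5}\right) 2\right) 830 = 1214 \left(- \frac{164}{5}\right) 830 = \left(- \frac{199096}{5}\right) 830 = -33049936$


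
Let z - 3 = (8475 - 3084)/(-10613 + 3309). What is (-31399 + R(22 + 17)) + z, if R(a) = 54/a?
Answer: -2981051603/94952 ≈ -31395.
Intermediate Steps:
z = 16521/7304 (z = 3 + (8475 - 3084)/(-10613 + 3309) = 3 + 5391/(-7304) = 3 + 5391*(-1/7304) = 3 - 5391/7304 = 16521/7304 ≈ 2.2619)
(-31399 + R(22 + 17)) + z = (-31399 + 54/(22 + 17)) + 16521/7304 = (-31399 + 54/39) + 16521/7304 = (-31399 + 54*(1/39)) + 16521/7304 = (-31399 + 18/13) + 16521/7304 = -408169/13 + 16521/7304 = -2981051603/94952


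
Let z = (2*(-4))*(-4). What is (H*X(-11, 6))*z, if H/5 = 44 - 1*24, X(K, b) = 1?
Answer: 3200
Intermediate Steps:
H = 100 (H = 5*(44 - 1*24) = 5*(44 - 24) = 5*20 = 100)
z = 32 (z = -8*(-4) = 32)
(H*X(-11, 6))*z = (100*1)*32 = 100*32 = 3200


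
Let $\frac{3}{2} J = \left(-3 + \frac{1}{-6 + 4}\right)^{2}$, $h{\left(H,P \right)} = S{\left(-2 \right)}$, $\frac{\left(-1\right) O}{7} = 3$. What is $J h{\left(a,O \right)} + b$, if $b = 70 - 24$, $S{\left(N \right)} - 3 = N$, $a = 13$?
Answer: $\frac{325}{6} \approx 54.167$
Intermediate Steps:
$O = -21$ ($O = \left(-7\right) 3 = -21$)
$S{\left(N \right)} = 3 + N$
$h{\left(H,P \right)} = 1$ ($h{\left(H,P \right)} = 3 - 2 = 1$)
$b = 46$
$J = \frac{49}{6}$ ($J = \frac{2 \left(-3 + \frac{1}{-6 + 4}\right)^{2}}{3} = \frac{2 \left(-3 + \frac{1}{-2}\right)^{2}}{3} = \frac{2 \left(-3 - \frac{1}{2}\right)^{2}}{3} = \frac{2 \left(- \frac{7}{2}\right)^{2}}{3} = \frac{2}{3} \cdot \frac{49}{4} = \frac{49}{6} \approx 8.1667$)
$J h{\left(a,O \right)} + b = \frac{49}{6} \cdot 1 + 46 = \frac{49}{6} + 46 = \frac{325}{6}$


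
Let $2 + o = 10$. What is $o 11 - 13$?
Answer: $75$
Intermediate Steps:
$o = 8$ ($o = -2 + 10 = 8$)
$o 11 - 13 = 8 \cdot 11 - 13 = 88 - 13 = 75$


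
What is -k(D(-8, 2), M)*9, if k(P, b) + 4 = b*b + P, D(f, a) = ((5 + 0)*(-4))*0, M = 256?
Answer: -589788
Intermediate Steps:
D(f, a) = 0 (D(f, a) = (5*(-4))*0 = -20*0 = 0)
k(P, b) = -4 + P + b² (k(P, b) = -4 + (b*b + P) = -4 + (b² + P) = -4 + (P + b²) = -4 + P + b²)
-k(D(-8, 2), M)*9 = -(-4 + 0 + 256²)*9 = -(-4 + 0 + 65536)*9 = -1*65532*9 = -65532*9 = -589788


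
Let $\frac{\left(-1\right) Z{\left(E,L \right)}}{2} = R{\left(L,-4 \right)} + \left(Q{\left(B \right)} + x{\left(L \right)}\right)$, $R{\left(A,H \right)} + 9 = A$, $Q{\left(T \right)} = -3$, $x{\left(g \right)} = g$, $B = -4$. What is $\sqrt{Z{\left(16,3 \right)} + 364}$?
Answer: $2 \sqrt{94} \approx 19.391$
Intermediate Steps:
$R{\left(A,H \right)} = -9 + A$
$Z{\left(E,L \right)} = 24 - 4 L$ ($Z{\left(E,L \right)} = - 2 \left(\left(-9 + L\right) + \left(-3 + L\right)\right) = - 2 \left(-12 + 2 L\right) = 24 - 4 L$)
$\sqrt{Z{\left(16,3 \right)} + 364} = \sqrt{\left(24 - 12\right) + 364} = \sqrt{12 + 364} = \sqrt{376} = 2 \sqrt{94}$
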